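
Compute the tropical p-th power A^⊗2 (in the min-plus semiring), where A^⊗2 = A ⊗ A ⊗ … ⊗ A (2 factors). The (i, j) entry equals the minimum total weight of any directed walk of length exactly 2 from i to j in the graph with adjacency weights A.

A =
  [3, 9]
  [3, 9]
A^⊗2 =
  [6, 12]
  [6, 12]

Each entry (A^⊗2)_ij equals the minimum over all length-2 walks i = v_0 → v_1 → … → v_2 = j of Σ_t A[v_t][v_{t+1}]. For example, for (i, j) = (0, 1) we minimise over 2 possible intermediate vertex sequences; the minimum is 12, attained along the walk 0 → 0 → 1.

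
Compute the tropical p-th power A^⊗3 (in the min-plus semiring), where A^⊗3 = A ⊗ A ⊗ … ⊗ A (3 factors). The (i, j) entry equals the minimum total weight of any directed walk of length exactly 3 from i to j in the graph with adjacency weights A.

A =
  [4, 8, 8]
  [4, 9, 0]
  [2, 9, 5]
A^⊗3 =
  [10, 16, 12]
  [6, 10, 9]
  [10, 14, 10]

Each entry (A^⊗3)_ij equals the minimum over all length-3 walks i = v_0 → v_1 → … → v_3 = j of Σ_t A[v_t][v_{t+1}]. For example, for (i, j) = (0, 2) we minimise over 9 possible intermediate vertex sequences; the minimum is 12, attained along the walk 0 → 0 → 1 → 2.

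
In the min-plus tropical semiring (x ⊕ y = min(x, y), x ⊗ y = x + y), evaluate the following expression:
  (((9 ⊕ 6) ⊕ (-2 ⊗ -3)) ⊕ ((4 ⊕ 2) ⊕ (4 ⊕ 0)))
(((9 ⊕ 6) ⊕ (-2 ⊗ -3)) ⊕ ((4 ⊕ 2) ⊕ (4 ⊕ 0))) = -5

Expand innermost to outermost. Recall ⊕ takes the minimum of its arguments and ⊗ takes their sum. Working out the expression (((9 ⊕ 6) ⊕ (-2 ⊗ -3)) ⊕ ((4 ⊕ 2) ⊕ (4 ⊕ 0))) gives -5.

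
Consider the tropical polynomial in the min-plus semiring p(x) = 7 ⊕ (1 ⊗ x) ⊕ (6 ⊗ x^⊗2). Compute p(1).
p(1) = 2

A tropical monomial a ⊗ x^⊗i evaluates to a + i · x. Evaluating each term at x = 1:
  Term 0 contributes 7 + 0 · 1 = 7
  Term 1 contributes 1 + 1 · 1 = 2
  Term 2 contributes 6 + 2 · 1 = 8
p(1) = ⊕ of these = min[7, 2, 8] = 2.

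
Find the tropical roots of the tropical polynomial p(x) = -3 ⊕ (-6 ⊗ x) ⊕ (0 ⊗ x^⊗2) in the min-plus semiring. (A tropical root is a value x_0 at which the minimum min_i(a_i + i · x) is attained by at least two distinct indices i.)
Roots: {-6, 3}

Each tropical root is a break point of the lower envelope of the lines y = a_i + i · x (there are 3 lines, with slopes 0, 1, ..., 2). Only the lines that attain the minimum somewhere contribute to roots; other lines are dominated. Here the surviving (envelope) indices are i = 2, i = 1, i = 0.
Intersections between consecutive envelope lines give the roots: for adjacent envelope indices i < j the intersection is x = (a_i − a_j) / (j − i). Reading off the sorted break points: {-6, 3}.
Verification: at each break x_0, at least two indices attain the minimum of min_i(a_i + i · x_0).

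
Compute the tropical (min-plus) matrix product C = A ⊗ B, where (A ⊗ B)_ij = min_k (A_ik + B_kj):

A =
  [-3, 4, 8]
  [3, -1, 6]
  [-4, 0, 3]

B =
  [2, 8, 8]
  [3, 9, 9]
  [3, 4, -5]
A ⊗ B =
  [-1, 5, 3]
  [2, 8, 1]
  [-2, 4, -2]

Apply the min-plus product entry-by-entry:
  C[0][0] = min over k of (A[0][0] + B[0][0] = -3 + 2 = -1, A[0][1] + B[1][0] = 4 + 3 = 7, A[0][2] + B[2][0] = 8 + 3 = 11) = -1 (attained at k = 0)
  C[0][1] = min over k of (A[0][0] + B[0][1] = -3 + 8 = 5, A[0][1] + B[1][1] = 4 + 9 = 13, A[0][2] + B[2][1] = 8 + 4 = 12) = 5 (attained at k = 0)
  C[0][2] = min over k of (A[0][0] + B[0][2] = -3 + 8 = 5, A[0][1] + B[1][2] = 4 + 9 = 13, A[0][2] + B[2][2] = 8 + -5 = 3) = 3 (attained at k = 2)
  C[1][0] = min over k of (A[1][0] + B[0][0] = 3 + 2 = 5, A[1][1] + B[1][0] = -1 + 3 = 2, A[1][2] + B[2][0] = 6 + 3 = 9) = 2 (attained at k = 1)
  C[1][1] = min over k of (A[1][0] + B[0][1] = 3 + 8 = 11, A[1][1] + B[1][1] = -1 + 9 = 8, A[1][2] + B[2][1] = 6 + 4 = 10) = 8 (attained at k = 1)
  C[1][2] = min over k of (A[1][0] + B[0][2] = 3 + 8 = 11, A[1][1] + B[1][2] = -1 + 9 = 8, A[1][2] + B[2][2] = 6 + -5 = 1) = 1 (attained at k = 2)
  C[2][0] = min over k of (A[2][0] + B[0][0] = -4 + 2 = -2, A[2][1] + B[1][0] = 0 + 3 = 3, A[2][2] + B[2][0] = 3 + 3 = 6) = -2 (attained at k = 0)
  C[2][1] = min over k of (A[2][0] + B[0][1] = -4 + 8 = 4, A[2][1] + B[1][1] = 0 + 9 = 9, A[2][2] + B[2][1] = 3 + 4 = 7) = 4 (attained at k = 0)
  C[2][2] = min over k of (A[2][0] + B[0][2] = -4 + 8 = 4, A[2][1] + B[1][2] = 0 + 9 = 9, A[2][2] + B[2][2] = 3 + -5 = -2) = -2 (attained at k = 2)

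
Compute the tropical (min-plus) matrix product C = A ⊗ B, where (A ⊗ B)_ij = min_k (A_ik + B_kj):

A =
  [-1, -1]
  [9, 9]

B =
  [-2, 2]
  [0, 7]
A ⊗ B =
  [-3, 1]
  [7, 11]

Apply the min-plus product entry-by-entry:
  C[0][0] = min over k of (A[0][0] + B[0][0] = -1 + -2 = -3, A[0][1] + B[1][0] = -1 + 0 = -1) = -3 (attained at k = 0)
  C[0][1] = min over k of (A[0][0] + B[0][1] = -1 + 2 = 1, A[0][1] + B[1][1] = -1 + 7 = 6) = 1 (attained at k = 0)
  C[1][0] = min over k of (A[1][0] + B[0][0] = 9 + -2 = 7, A[1][1] + B[1][0] = 9 + 0 = 9) = 7 (attained at k = 0)
  C[1][1] = min over k of (A[1][0] + B[0][1] = 9 + 2 = 11, A[1][1] + B[1][1] = 9 + 7 = 16) = 11 (attained at k = 0)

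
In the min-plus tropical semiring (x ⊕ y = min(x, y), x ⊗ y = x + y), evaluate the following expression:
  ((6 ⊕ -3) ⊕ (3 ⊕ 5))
((6 ⊕ -3) ⊕ (3 ⊕ 5)) = -3

Expand innermost to outermost. Recall ⊕ takes the minimum of its arguments and ⊗ takes their sum. Working out the expression ((6 ⊕ -3) ⊕ (3 ⊕ 5)) gives -3.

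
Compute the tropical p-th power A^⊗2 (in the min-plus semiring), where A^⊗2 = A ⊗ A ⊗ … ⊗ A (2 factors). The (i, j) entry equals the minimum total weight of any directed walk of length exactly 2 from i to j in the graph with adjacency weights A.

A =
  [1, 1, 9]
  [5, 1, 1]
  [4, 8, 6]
A^⊗2 =
  [2, 2, 2]
  [5, 2, 2]
  [5, 5, 9]

Each entry (A^⊗2)_ij equals the minimum over all length-2 walks i = v_0 → v_1 → … → v_2 = j of Σ_t A[v_t][v_{t+1}]. For example, for (i, j) = (0, 2) we minimise over 3 possible intermediate vertex sequences; the minimum is 2, attained along the walk 0 → 1 → 2.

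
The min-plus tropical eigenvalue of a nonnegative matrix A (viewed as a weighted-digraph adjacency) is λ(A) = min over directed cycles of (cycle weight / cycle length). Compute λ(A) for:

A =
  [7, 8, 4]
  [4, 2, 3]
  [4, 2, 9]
λ(A) = 2

Enumerate directed cycles and compute their means (weight / length). Sample:
  cycle 0 → 0: weight = 7, length = 1, mean = 7/1 ≈ 7.000
  cycle 1 → 1: weight = 2, length = 1, mean = 2/1 ≈ 2.000
  cycle 2 → 2: weight = 9, length = 1, mean = 9/1 ≈ 9.000
  cycle 0 → 1 → 0: weight = 12, length = 2, mean = 12/2 ≈ 6.000
  cycle 0 → 2 → 0: weight = 8, length = 2, mean = 8/2 ≈ 4.000
  cycle 1 → 0 → 1: weight = 12, length = 2, mean = 12/2 ≈ 6.000
Minimum mean = 2.000, attained e.g. along the cycle 1 → 1 with weight 2 and length 1. So λ(A) = 2/1 = 2.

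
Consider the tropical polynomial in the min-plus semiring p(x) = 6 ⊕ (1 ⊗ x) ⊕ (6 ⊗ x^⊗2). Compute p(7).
p(7) = 6

A tropical monomial a ⊗ x^⊗i evaluates to a + i · x. Evaluating each term at x = 7:
  Term 0 contributes 6 + 0 · 7 = 6
  Term 1 contributes 1 + 1 · 7 = 8
  Term 2 contributes 6 + 2 · 7 = 20
p(7) = ⊕ of these = min[6, 8, 20] = 6.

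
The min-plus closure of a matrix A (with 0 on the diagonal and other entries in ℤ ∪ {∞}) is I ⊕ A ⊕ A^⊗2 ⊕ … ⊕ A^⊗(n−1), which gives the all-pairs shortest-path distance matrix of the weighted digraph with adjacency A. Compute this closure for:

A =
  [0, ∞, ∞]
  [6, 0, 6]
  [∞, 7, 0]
Closure =
  [0, ∞, ∞]
  [6, 0, 6]
  [13, 7, 0]

This is the Floyd-Warshall all-pairs shortest-path computation. For each intermediate vertex k = 0, 1, …, 2, update dist[i][j] ← min(dist[i][j], dist[i][k] + dist[k][j]). The final matrix gives, for each (i, j), the minimum total weight of any directed path from i to j (possibly empty when i = j).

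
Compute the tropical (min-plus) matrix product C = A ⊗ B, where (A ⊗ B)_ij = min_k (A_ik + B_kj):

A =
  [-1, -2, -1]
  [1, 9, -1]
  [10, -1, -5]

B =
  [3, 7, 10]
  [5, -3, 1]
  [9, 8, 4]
A ⊗ B =
  [2, -5, -1]
  [4, 6, 3]
  [4, -4, -1]

Apply the min-plus product entry-by-entry:
  C[0][0] = min over k of (A[0][0] + B[0][0] = -1 + 3 = 2, A[0][1] + B[1][0] = -2 + 5 = 3, A[0][2] + B[2][0] = -1 + 9 = 8) = 2 (attained at k = 0)
  C[0][1] = min over k of (A[0][0] + B[0][1] = -1 + 7 = 6, A[0][1] + B[1][1] = -2 + -3 = -5, A[0][2] + B[2][1] = -1 + 8 = 7) = -5 (attained at k = 1)
  C[0][2] = min over k of (A[0][0] + B[0][2] = -1 + 10 = 9, A[0][1] + B[1][2] = -2 + 1 = -1, A[0][2] + B[2][2] = -1 + 4 = 3) = -1 (attained at k = 1)
  C[1][0] = min over k of (A[1][0] + B[0][0] = 1 + 3 = 4, A[1][1] + B[1][0] = 9 + 5 = 14, A[1][2] + B[2][0] = -1 + 9 = 8) = 4 (attained at k = 0)
  C[1][1] = min over k of (A[1][0] + B[0][1] = 1 + 7 = 8, A[1][1] + B[1][1] = 9 + -3 = 6, A[1][2] + B[2][1] = -1 + 8 = 7) = 6 (attained at k = 1)
  C[1][2] = min over k of (A[1][0] + B[0][2] = 1 + 10 = 11, A[1][1] + B[1][2] = 9 + 1 = 10, A[1][2] + B[2][2] = -1 + 4 = 3) = 3 (attained at k = 2)
  C[2][0] = min over k of (A[2][0] + B[0][0] = 10 + 3 = 13, A[2][1] + B[1][0] = -1 + 5 = 4, A[2][2] + B[2][0] = -5 + 9 = 4) = 4 (attained at k = 1)
  C[2][1] = min over k of (A[2][0] + B[0][1] = 10 + 7 = 17, A[2][1] + B[1][1] = -1 + -3 = -4, A[2][2] + B[2][1] = -5 + 8 = 3) = -4 (attained at k = 1)
  C[2][2] = min over k of (A[2][0] + B[0][2] = 10 + 10 = 20, A[2][1] + B[1][2] = -1 + 1 = 0, A[2][2] + B[2][2] = -5 + 4 = -1) = -1 (attained at k = 2)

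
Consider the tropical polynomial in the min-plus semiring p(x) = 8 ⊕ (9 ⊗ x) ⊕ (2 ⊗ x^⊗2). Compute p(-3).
p(-3) = -4

A tropical monomial a ⊗ x^⊗i evaluates to a + i · x. Evaluating each term at x = -3:
  Term 0 contributes 8 + 0 · -3 = 8
  Term 1 contributes 9 + 1 · -3 = 6
  Term 2 contributes 2 + 2 · -3 = -4
p(-3) = ⊕ of these = min[8, 6, -4] = -4.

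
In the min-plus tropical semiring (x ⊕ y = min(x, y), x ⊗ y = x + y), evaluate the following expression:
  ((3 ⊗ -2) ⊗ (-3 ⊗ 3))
((3 ⊗ -2) ⊗ (-3 ⊗ 3)) = 1

Expand innermost to outermost. Recall ⊕ takes the minimum of its arguments and ⊗ takes their sum. Working out the expression ((3 ⊗ -2) ⊗ (-3 ⊗ 3)) gives 1.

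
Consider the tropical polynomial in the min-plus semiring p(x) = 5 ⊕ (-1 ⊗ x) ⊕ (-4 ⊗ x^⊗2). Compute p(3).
p(3) = 2

A tropical monomial a ⊗ x^⊗i evaluates to a + i · x. Evaluating each term at x = 3:
  Term 0 contributes 5 + 0 · 3 = 5
  Term 1 contributes -1 + 1 · 3 = 2
  Term 2 contributes -4 + 2 · 3 = 2
p(3) = ⊕ of these = min[5, 2, 2] = 2.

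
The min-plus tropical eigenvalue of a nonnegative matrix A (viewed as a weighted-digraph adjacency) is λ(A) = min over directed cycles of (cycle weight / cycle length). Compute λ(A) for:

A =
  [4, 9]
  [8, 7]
λ(A) = 4

Enumerate directed cycles and compute their means (weight / length). Sample:
  cycle 0 → 0: weight = 4, length = 1, mean = 4/1 ≈ 4.000
  cycle 1 → 1: weight = 7, length = 1, mean = 7/1 ≈ 7.000
  cycle 0 → 1 → 0: weight = 17, length = 2, mean = 17/2 ≈ 8.500
  cycle 1 → 0 → 1: weight = 17, length = 2, mean = 17/2 ≈ 8.500
Minimum mean = 4.000, attained e.g. along the cycle 0 → 0 with weight 4 and length 1. So λ(A) = 4/1 = 4.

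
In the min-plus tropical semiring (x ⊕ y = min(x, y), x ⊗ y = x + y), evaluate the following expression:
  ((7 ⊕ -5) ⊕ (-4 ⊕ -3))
((7 ⊕ -5) ⊕ (-4 ⊕ -3)) = -5

Expand innermost to outermost. Recall ⊕ takes the minimum of its arguments and ⊗ takes their sum. Working out the expression ((7 ⊕ -5) ⊕ (-4 ⊕ -3)) gives -5.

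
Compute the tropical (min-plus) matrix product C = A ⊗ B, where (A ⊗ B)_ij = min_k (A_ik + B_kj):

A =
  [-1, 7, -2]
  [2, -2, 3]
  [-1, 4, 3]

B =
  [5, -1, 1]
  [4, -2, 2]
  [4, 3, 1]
A ⊗ B =
  [2, -2, -1]
  [2, -4, 0]
  [4, -2, 0]

Apply the min-plus product entry-by-entry:
  C[0][0] = min over k of (A[0][0] + B[0][0] = -1 + 5 = 4, A[0][1] + B[1][0] = 7 + 4 = 11, A[0][2] + B[2][0] = -2 + 4 = 2) = 2 (attained at k = 2)
  C[0][1] = min over k of (A[0][0] + B[0][1] = -1 + -1 = -2, A[0][1] + B[1][1] = 7 + -2 = 5, A[0][2] + B[2][1] = -2 + 3 = 1) = -2 (attained at k = 0)
  C[0][2] = min over k of (A[0][0] + B[0][2] = -1 + 1 = 0, A[0][1] + B[1][2] = 7 + 2 = 9, A[0][2] + B[2][2] = -2 + 1 = -1) = -1 (attained at k = 2)
  C[1][0] = min over k of (A[1][0] + B[0][0] = 2 + 5 = 7, A[1][1] + B[1][0] = -2 + 4 = 2, A[1][2] + B[2][0] = 3 + 4 = 7) = 2 (attained at k = 1)
  C[1][1] = min over k of (A[1][0] + B[0][1] = 2 + -1 = 1, A[1][1] + B[1][1] = -2 + -2 = -4, A[1][2] + B[2][1] = 3 + 3 = 6) = -4 (attained at k = 1)
  C[1][2] = min over k of (A[1][0] + B[0][2] = 2 + 1 = 3, A[1][1] + B[1][2] = -2 + 2 = 0, A[1][2] + B[2][2] = 3 + 1 = 4) = 0 (attained at k = 1)
  C[2][0] = min over k of (A[2][0] + B[0][0] = -1 + 5 = 4, A[2][1] + B[1][0] = 4 + 4 = 8, A[2][2] + B[2][0] = 3 + 4 = 7) = 4 (attained at k = 0)
  C[2][1] = min over k of (A[2][0] + B[0][1] = -1 + -1 = -2, A[2][1] + B[1][1] = 4 + -2 = 2, A[2][2] + B[2][1] = 3 + 3 = 6) = -2 (attained at k = 0)
  C[2][2] = min over k of (A[2][0] + B[0][2] = -1 + 1 = 0, A[2][1] + B[1][2] = 4 + 2 = 6, A[2][2] + B[2][2] = 3 + 1 = 4) = 0 (attained at k = 0)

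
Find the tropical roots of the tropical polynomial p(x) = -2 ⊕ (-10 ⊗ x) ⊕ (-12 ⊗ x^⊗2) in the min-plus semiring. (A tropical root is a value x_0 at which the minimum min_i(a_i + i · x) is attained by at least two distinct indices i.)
Roots: {2, 8}

Each tropical root is a break point of the lower envelope of the lines y = a_i + i · x (there are 3 lines, with slopes 0, 1, ..., 2). Only the lines that attain the minimum somewhere contribute to roots; other lines are dominated. Here the surviving (envelope) indices are i = 2, i = 1, i = 0.
Intersections between consecutive envelope lines give the roots: for adjacent envelope indices i < j the intersection is x = (a_i − a_j) / (j − i). Reading off the sorted break points: {2, 8}.
Verification: at each break x_0, at least two indices attain the minimum of min_i(a_i + i · x_0).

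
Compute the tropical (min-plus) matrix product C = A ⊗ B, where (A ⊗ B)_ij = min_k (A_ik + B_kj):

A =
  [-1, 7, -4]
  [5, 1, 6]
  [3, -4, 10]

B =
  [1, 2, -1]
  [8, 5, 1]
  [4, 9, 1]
A ⊗ B =
  [0, 1, -3]
  [6, 6, 2]
  [4, 1, -3]

Apply the min-plus product entry-by-entry:
  C[0][0] = min over k of (A[0][0] + B[0][0] = -1 + 1 = 0, A[0][1] + B[1][0] = 7 + 8 = 15, A[0][2] + B[2][0] = -4 + 4 = 0) = 0 (attained at k = 0)
  C[0][1] = min over k of (A[0][0] + B[0][1] = -1 + 2 = 1, A[0][1] + B[1][1] = 7 + 5 = 12, A[0][2] + B[2][1] = -4 + 9 = 5) = 1 (attained at k = 0)
  C[0][2] = min over k of (A[0][0] + B[0][2] = -1 + -1 = -2, A[0][1] + B[1][2] = 7 + 1 = 8, A[0][2] + B[2][2] = -4 + 1 = -3) = -3 (attained at k = 2)
  C[1][0] = min over k of (A[1][0] + B[0][0] = 5 + 1 = 6, A[1][1] + B[1][0] = 1 + 8 = 9, A[1][2] + B[2][0] = 6 + 4 = 10) = 6 (attained at k = 0)
  C[1][1] = min over k of (A[1][0] + B[0][1] = 5 + 2 = 7, A[1][1] + B[1][1] = 1 + 5 = 6, A[1][2] + B[2][1] = 6 + 9 = 15) = 6 (attained at k = 1)
  C[1][2] = min over k of (A[1][0] + B[0][2] = 5 + -1 = 4, A[1][1] + B[1][2] = 1 + 1 = 2, A[1][2] + B[2][2] = 6 + 1 = 7) = 2 (attained at k = 1)
  C[2][0] = min over k of (A[2][0] + B[0][0] = 3 + 1 = 4, A[2][1] + B[1][0] = -4 + 8 = 4, A[2][2] + B[2][0] = 10 + 4 = 14) = 4 (attained at k = 0)
  C[2][1] = min over k of (A[2][0] + B[0][1] = 3 + 2 = 5, A[2][1] + B[1][1] = -4 + 5 = 1, A[2][2] + B[2][1] = 10 + 9 = 19) = 1 (attained at k = 1)
  C[2][2] = min over k of (A[2][0] + B[0][2] = 3 + -1 = 2, A[2][1] + B[1][2] = -4 + 1 = -3, A[2][2] + B[2][2] = 10 + 1 = 11) = -3 (attained at k = 1)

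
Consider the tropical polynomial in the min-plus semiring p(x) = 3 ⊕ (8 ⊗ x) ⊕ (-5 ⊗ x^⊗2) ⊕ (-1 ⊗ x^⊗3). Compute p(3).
p(3) = 1

A tropical monomial a ⊗ x^⊗i evaluates to a + i · x. Evaluating each term at x = 3:
  Term 0 contributes 3 + 0 · 3 = 3
  Term 1 contributes 8 + 1 · 3 = 11
  Term 2 contributes -5 + 2 · 3 = 1
  Term 3 contributes -1 + 3 · 3 = 8
p(3) = ⊕ of these = min[3, 11, 1, 8] = 1.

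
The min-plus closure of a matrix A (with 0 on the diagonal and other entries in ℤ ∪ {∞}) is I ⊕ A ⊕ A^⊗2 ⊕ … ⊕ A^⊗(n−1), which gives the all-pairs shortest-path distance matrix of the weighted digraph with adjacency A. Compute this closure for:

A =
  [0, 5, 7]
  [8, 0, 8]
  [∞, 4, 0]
Closure =
  [0, 5, 7]
  [8, 0, 8]
  [12, 4, 0]

This is the Floyd-Warshall all-pairs shortest-path computation. For each intermediate vertex k = 0, 1, …, 2, update dist[i][j] ← min(dist[i][j], dist[i][k] + dist[k][j]). The final matrix gives, for each (i, j), the minimum total weight of any directed path from i to j (possibly empty when i = j).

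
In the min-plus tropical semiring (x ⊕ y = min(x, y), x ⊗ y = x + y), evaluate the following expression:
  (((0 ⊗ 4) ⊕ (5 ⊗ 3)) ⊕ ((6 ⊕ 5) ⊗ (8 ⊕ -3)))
(((0 ⊗ 4) ⊕ (5 ⊗ 3)) ⊕ ((6 ⊕ 5) ⊗ (8 ⊕ -3))) = 2

Expand innermost to outermost. Recall ⊕ takes the minimum of its arguments and ⊗ takes their sum. Working out the expression (((0 ⊗ 4) ⊕ (5 ⊗ 3)) ⊕ ((6 ⊕ 5) ⊗ (8 ⊕ -3))) gives 2.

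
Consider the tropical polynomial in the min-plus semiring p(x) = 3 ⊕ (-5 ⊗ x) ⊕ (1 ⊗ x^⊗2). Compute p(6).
p(6) = 1

A tropical monomial a ⊗ x^⊗i evaluates to a + i · x. Evaluating each term at x = 6:
  Term 0 contributes 3 + 0 · 6 = 3
  Term 1 contributes -5 + 1 · 6 = 1
  Term 2 contributes 1 + 2 · 6 = 13
p(6) = ⊕ of these = min[3, 1, 13] = 1.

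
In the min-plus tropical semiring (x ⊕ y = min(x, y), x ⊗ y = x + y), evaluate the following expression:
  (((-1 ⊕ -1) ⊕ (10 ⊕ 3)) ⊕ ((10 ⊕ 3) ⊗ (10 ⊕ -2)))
(((-1 ⊕ -1) ⊕ (10 ⊕ 3)) ⊕ ((10 ⊕ 3) ⊗ (10 ⊕ -2))) = -1

Expand innermost to outermost. Recall ⊕ takes the minimum of its arguments and ⊗ takes their sum. Working out the expression (((-1 ⊕ -1) ⊕ (10 ⊕ 3)) ⊕ ((10 ⊕ 3) ⊗ (10 ⊕ -2))) gives -1.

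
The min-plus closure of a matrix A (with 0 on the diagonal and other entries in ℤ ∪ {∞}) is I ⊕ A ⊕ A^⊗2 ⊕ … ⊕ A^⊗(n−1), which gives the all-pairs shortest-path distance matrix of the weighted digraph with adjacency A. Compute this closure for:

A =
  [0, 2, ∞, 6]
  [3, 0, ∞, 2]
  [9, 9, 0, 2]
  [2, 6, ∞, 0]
Closure =
  [0, 2, ∞, 4]
  [3, 0, ∞, 2]
  [4, 6, 0, 2]
  [2, 4, ∞, 0]

This is the Floyd-Warshall all-pairs shortest-path computation. For each intermediate vertex k = 0, 1, …, 3, update dist[i][j] ← min(dist[i][j], dist[i][k] + dist[k][j]). The final matrix gives, for each (i, j), the minimum total weight of any directed path from i to j (possibly empty when i = j).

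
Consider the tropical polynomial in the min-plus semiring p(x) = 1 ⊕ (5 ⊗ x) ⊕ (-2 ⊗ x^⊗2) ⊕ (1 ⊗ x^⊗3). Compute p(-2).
p(-2) = -6

A tropical monomial a ⊗ x^⊗i evaluates to a + i · x. Evaluating each term at x = -2:
  Term 0 contributes 1 + 0 · -2 = 1
  Term 1 contributes 5 + 1 · -2 = 3
  Term 2 contributes -2 + 2 · -2 = -6
  Term 3 contributes 1 + 3 · -2 = -5
p(-2) = ⊕ of these = min[1, 3, -6, -5] = -6.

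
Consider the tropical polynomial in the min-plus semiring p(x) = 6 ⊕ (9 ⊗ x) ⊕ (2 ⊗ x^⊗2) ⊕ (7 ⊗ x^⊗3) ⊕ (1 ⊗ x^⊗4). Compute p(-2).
p(-2) = -7

A tropical monomial a ⊗ x^⊗i evaluates to a + i · x. Evaluating each term at x = -2:
  Term 0 contributes 6 + 0 · -2 = 6
  Term 1 contributes 9 + 1 · -2 = 7
  Term 2 contributes 2 + 2 · -2 = -2
  Term 3 contributes 7 + 3 · -2 = 1
  Term 4 contributes 1 + 4 · -2 = -7
p(-2) = ⊕ of these = min[6, 7, -2, 1, -7] = -7.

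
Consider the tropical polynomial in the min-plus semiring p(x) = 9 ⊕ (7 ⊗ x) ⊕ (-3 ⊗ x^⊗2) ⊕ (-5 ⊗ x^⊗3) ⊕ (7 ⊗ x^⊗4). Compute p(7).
p(7) = 9

A tropical monomial a ⊗ x^⊗i evaluates to a + i · x. Evaluating each term at x = 7:
  Term 0 contributes 9 + 0 · 7 = 9
  Term 1 contributes 7 + 1 · 7 = 14
  Term 2 contributes -3 + 2 · 7 = 11
  Term 3 contributes -5 + 3 · 7 = 16
  Term 4 contributes 7 + 4 · 7 = 35
p(7) = ⊕ of these = min[9, 14, 11, 16, 35] = 9.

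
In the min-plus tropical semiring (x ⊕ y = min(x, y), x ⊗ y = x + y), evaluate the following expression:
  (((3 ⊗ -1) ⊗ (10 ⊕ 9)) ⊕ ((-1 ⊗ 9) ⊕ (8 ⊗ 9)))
(((3 ⊗ -1) ⊗ (10 ⊕ 9)) ⊕ ((-1 ⊗ 9) ⊕ (8 ⊗ 9))) = 8

Expand innermost to outermost. Recall ⊕ takes the minimum of its arguments and ⊗ takes their sum. Working out the expression (((3 ⊗ -1) ⊗ (10 ⊕ 9)) ⊕ ((-1 ⊗ 9) ⊕ (8 ⊗ 9))) gives 8.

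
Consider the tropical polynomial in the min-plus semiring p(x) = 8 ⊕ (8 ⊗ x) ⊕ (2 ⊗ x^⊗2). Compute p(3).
p(3) = 8

A tropical monomial a ⊗ x^⊗i evaluates to a + i · x. Evaluating each term at x = 3:
  Term 0 contributes 8 + 0 · 3 = 8
  Term 1 contributes 8 + 1 · 3 = 11
  Term 2 contributes 2 + 2 · 3 = 8
p(3) = ⊕ of these = min[8, 11, 8] = 8.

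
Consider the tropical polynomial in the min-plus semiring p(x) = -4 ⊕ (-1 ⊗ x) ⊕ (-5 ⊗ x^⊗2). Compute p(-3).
p(-3) = -11

A tropical monomial a ⊗ x^⊗i evaluates to a + i · x. Evaluating each term at x = -3:
  Term 0 contributes -4 + 0 · -3 = -4
  Term 1 contributes -1 + 1 · -3 = -4
  Term 2 contributes -5 + 2 · -3 = -11
p(-3) = ⊕ of these = min[-4, -4, -11] = -11.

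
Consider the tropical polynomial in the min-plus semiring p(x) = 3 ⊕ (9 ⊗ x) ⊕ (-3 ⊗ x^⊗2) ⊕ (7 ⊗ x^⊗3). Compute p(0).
p(0) = -3

A tropical monomial a ⊗ x^⊗i evaluates to a + i · x. Evaluating each term at x = 0:
  Term 0 contributes 3 + 0 · 0 = 3
  Term 1 contributes 9 + 1 · 0 = 9
  Term 2 contributes -3 + 2 · 0 = -3
  Term 3 contributes 7 + 3 · 0 = 7
p(0) = ⊕ of these = min[3, 9, -3, 7] = -3.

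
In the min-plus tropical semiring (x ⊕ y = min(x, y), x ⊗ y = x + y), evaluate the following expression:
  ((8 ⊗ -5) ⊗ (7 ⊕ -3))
((8 ⊗ -5) ⊗ (7 ⊕ -3)) = 0

Expand innermost to outermost. Recall ⊕ takes the minimum of its arguments and ⊗ takes their sum. Working out the expression ((8 ⊗ -5) ⊗ (7 ⊕ -3)) gives 0.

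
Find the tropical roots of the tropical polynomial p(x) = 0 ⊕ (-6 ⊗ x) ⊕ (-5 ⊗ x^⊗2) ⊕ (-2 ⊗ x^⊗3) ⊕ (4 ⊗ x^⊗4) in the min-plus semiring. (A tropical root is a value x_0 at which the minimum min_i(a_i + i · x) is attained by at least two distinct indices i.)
Roots: {-6, -3, -1, 6}

Each tropical root is a break point of the lower envelope of the lines y = a_i + i · x (there are 5 lines, with slopes 0, 1, ..., 4). Only the lines that attain the minimum somewhere contribute to roots; other lines are dominated. Here the surviving (envelope) indices are i = 4, i = 3, i = 2, i = 1, i = 0.
Intersections between consecutive envelope lines give the roots: for adjacent envelope indices i < j the intersection is x = (a_i − a_j) / (j − i). Reading off the sorted break points: {-6, -3, -1, 6}.
Verification: at each break x_0, at least two indices attain the minimum of min_i(a_i + i · x_0).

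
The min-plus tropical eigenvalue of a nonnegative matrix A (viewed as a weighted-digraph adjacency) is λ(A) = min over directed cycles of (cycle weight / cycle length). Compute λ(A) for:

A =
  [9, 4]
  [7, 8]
λ(A) = 11/2

Enumerate directed cycles and compute their means (weight / length). Sample:
  cycle 0 → 0: weight = 9, length = 1, mean = 9/1 ≈ 9.000
  cycle 1 → 1: weight = 8, length = 1, mean = 8/1 ≈ 8.000
  cycle 0 → 1 → 0: weight = 11, length = 2, mean = 11/2 ≈ 5.500
  cycle 1 → 0 → 1: weight = 11, length = 2, mean = 11/2 ≈ 5.500
Minimum mean = 5.500, attained e.g. along the cycle 0 → 1 → 0 with weight 11 and length 2. So λ(A) = 11/2 = 11/2.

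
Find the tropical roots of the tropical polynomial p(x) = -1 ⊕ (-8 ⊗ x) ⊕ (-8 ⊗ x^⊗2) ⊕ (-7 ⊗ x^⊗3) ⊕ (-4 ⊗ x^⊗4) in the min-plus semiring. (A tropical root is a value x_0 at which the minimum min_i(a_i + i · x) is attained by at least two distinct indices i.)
Roots: {-3, -1, 0, 7}

Each tropical root is a break point of the lower envelope of the lines y = a_i + i · x (there are 5 lines, with slopes 0, 1, ..., 4). Only the lines that attain the minimum somewhere contribute to roots; other lines are dominated. Here the surviving (envelope) indices are i = 4, i = 3, i = 2, i = 1, i = 0.
Intersections between consecutive envelope lines give the roots: for adjacent envelope indices i < j the intersection is x = (a_i − a_j) / (j − i). Reading off the sorted break points: {-3, -1, 0, 7}.
Verification: at each break x_0, at least two indices attain the minimum of min_i(a_i + i · x_0).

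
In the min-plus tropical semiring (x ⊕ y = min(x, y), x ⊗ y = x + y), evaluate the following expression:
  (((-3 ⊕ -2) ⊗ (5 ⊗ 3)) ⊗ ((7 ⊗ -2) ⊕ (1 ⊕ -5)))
(((-3 ⊕ -2) ⊗ (5 ⊗ 3)) ⊗ ((7 ⊗ -2) ⊕ (1 ⊕ -5))) = 0

Expand innermost to outermost. Recall ⊕ takes the minimum of its arguments and ⊗ takes their sum. Working out the expression (((-3 ⊕ -2) ⊗ (5 ⊗ 3)) ⊗ ((7 ⊗ -2) ⊕ (1 ⊕ -5))) gives 0.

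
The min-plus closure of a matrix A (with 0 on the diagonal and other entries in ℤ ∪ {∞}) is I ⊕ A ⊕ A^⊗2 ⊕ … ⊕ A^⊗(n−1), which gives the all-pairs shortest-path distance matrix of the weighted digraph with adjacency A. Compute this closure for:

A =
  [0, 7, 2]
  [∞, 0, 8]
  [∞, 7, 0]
Closure =
  [0, 7, 2]
  [∞, 0, 8]
  [∞, 7, 0]

This is the Floyd-Warshall all-pairs shortest-path computation. For each intermediate vertex k = 0, 1, …, 2, update dist[i][j] ← min(dist[i][j], dist[i][k] + dist[k][j]). The final matrix gives, for each (i, j), the minimum total weight of any directed path from i to j (possibly empty when i = j).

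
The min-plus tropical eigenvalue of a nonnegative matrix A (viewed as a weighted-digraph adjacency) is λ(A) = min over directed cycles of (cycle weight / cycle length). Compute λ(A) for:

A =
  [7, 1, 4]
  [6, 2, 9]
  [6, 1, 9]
λ(A) = 2

Enumerate directed cycles and compute their means (weight / length). Sample:
  cycle 0 → 0: weight = 7, length = 1, mean = 7/1 ≈ 7.000
  cycle 1 → 1: weight = 2, length = 1, mean = 2/1 ≈ 2.000
  cycle 2 → 2: weight = 9, length = 1, mean = 9/1 ≈ 9.000
  cycle 0 → 1 → 0: weight = 7, length = 2, mean = 7/2 ≈ 3.500
  cycle 0 → 2 → 0: weight = 10, length = 2, mean = 10/2 ≈ 5.000
  cycle 1 → 0 → 1: weight = 7, length = 2, mean = 7/2 ≈ 3.500
Minimum mean = 2.000, attained e.g. along the cycle 1 → 1 with weight 2 and length 1. So λ(A) = 2/1 = 2.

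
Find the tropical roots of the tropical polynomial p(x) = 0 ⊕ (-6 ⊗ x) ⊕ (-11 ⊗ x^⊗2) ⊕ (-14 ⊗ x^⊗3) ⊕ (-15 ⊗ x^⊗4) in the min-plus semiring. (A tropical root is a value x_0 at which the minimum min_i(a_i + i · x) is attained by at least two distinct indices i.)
Roots: {1, 3, 5, 6}

Each tropical root is a break point of the lower envelope of the lines y = a_i + i · x (there are 5 lines, with slopes 0, 1, ..., 4). Only the lines that attain the minimum somewhere contribute to roots; other lines are dominated. Here the surviving (envelope) indices are i = 4, i = 3, i = 2, i = 1, i = 0.
Intersections between consecutive envelope lines give the roots: for adjacent envelope indices i < j the intersection is x = (a_i − a_j) / (j − i). Reading off the sorted break points: {1, 3, 5, 6}.
Verification: at each break x_0, at least two indices attain the minimum of min_i(a_i + i · x_0).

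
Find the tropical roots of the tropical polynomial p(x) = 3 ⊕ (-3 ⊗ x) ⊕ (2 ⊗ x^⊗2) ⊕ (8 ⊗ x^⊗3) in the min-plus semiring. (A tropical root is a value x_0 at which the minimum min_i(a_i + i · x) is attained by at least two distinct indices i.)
Roots: {-6, -5, 6}

Each tropical root is a break point of the lower envelope of the lines y = a_i + i · x (there are 4 lines, with slopes 0, 1, ..., 3). Only the lines that attain the minimum somewhere contribute to roots; other lines are dominated. Here the surviving (envelope) indices are i = 3, i = 2, i = 1, i = 0.
Intersections between consecutive envelope lines give the roots: for adjacent envelope indices i < j the intersection is x = (a_i − a_j) / (j − i). Reading off the sorted break points: {-6, -5, 6}.
Verification: at each break x_0, at least two indices attain the minimum of min_i(a_i + i · x_0).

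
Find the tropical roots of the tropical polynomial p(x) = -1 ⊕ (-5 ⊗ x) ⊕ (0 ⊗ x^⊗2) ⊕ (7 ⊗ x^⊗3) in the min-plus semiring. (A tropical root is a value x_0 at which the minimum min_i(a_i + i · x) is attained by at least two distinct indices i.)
Roots: {-7, -5, 4}

Each tropical root is a break point of the lower envelope of the lines y = a_i + i · x (there are 4 lines, with slopes 0, 1, ..., 3). Only the lines that attain the minimum somewhere contribute to roots; other lines are dominated. Here the surviving (envelope) indices are i = 3, i = 2, i = 1, i = 0.
Intersections between consecutive envelope lines give the roots: for adjacent envelope indices i < j the intersection is x = (a_i − a_j) / (j − i). Reading off the sorted break points: {-7, -5, 4}.
Verification: at each break x_0, at least two indices attain the minimum of min_i(a_i + i · x_0).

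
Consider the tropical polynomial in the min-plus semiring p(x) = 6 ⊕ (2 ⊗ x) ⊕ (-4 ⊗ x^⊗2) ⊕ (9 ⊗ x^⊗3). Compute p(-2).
p(-2) = -8

A tropical monomial a ⊗ x^⊗i evaluates to a + i · x. Evaluating each term at x = -2:
  Term 0 contributes 6 + 0 · -2 = 6
  Term 1 contributes 2 + 1 · -2 = 0
  Term 2 contributes -4 + 2 · -2 = -8
  Term 3 contributes 9 + 3 · -2 = 3
p(-2) = ⊕ of these = min[6, 0, -8, 3] = -8.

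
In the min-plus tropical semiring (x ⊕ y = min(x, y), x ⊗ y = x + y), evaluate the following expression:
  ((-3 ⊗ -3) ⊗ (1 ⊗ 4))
((-3 ⊗ -3) ⊗ (1 ⊗ 4)) = -1

Expand innermost to outermost. Recall ⊕ takes the minimum of its arguments and ⊗ takes their sum. Working out the expression ((-3 ⊗ -3) ⊗ (1 ⊗ 4)) gives -1.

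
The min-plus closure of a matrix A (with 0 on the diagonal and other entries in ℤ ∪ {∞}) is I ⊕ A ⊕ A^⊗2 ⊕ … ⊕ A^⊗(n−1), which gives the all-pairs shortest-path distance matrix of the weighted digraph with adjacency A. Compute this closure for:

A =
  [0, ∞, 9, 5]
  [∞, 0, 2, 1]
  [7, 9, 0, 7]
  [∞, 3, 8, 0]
Closure =
  [0, 8, 9, 5]
  [9, 0, 2, 1]
  [7, 9, 0, 7]
  [12, 3, 5, 0]

This is the Floyd-Warshall all-pairs shortest-path computation. For each intermediate vertex k = 0, 1, …, 3, update dist[i][j] ← min(dist[i][j], dist[i][k] + dist[k][j]). The final matrix gives, for each (i, j), the minimum total weight of any directed path from i to j (possibly empty when i = j).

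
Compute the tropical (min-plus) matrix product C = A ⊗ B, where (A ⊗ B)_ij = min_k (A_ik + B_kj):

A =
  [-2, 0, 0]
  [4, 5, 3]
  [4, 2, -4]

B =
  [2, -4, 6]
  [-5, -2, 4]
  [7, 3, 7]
A ⊗ B =
  [-5, -6, 4]
  [0, 0, 9]
  [-3, -1, 3]

Apply the min-plus product entry-by-entry:
  C[0][0] = min over k of (A[0][0] + B[0][0] = -2 + 2 = 0, A[0][1] + B[1][0] = 0 + -5 = -5, A[0][2] + B[2][0] = 0 + 7 = 7) = -5 (attained at k = 1)
  C[0][1] = min over k of (A[0][0] + B[0][1] = -2 + -4 = -6, A[0][1] + B[1][1] = 0 + -2 = -2, A[0][2] + B[2][1] = 0 + 3 = 3) = -6 (attained at k = 0)
  C[0][2] = min over k of (A[0][0] + B[0][2] = -2 + 6 = 4, A[0][1] + B[1][2] = 0 + 4 = 4, A[0][2] + B[2][2] = 0 + 7 = 7) = 4 (attained at k = 0)
  C[1][0] = min over k of (A[1][0] + B[0][0] = 4 + 2 = 6, A[1][1] + B[1][0] = 5 + -5 = 0, A[1][2] + B[2][0] = 3 + 7 = 10) = 0 (attained at k = 1)
  C[1][1] = min over k of (A[1][0] + B[0][1] = 4 + -4 = 0, A[1][1] + B[1][1] = 5 + -2 = 3, A[1][2] + B[2][1] = 3 + 3 = 6) = 0 (attained at k = 0)
  C[1][2] = min over k of (A[1][0] + B[0][2] = 4 + 6 = 10, A[1][1] + B[1][2] = 5 + 4 = 9, A[1][2] + B[2][2] = 3 + 7 = 10) = 9 (attained at k = 1)
  C[2][0] = min over k of (A[2][0] + B[0][0] = 4 + 2 = 6, A[2][1] + B[1][0] = 2 + -5 = -3, A[2][2] + B[2][0] = -4 + 7 = 3) = -3 (attained at k = 1)
  C[2][1] = min over k of (A[2][0] + B[0][1] = 4 + -4 = 0, A[2][1] + B[1][1] = 2 + -2 = 0, A[2][2] + B[2][1] = -4 + 3 = -1) = -1 (attained at k = 2)
  C[2][2] = min over k of (A[2][0] + B[0][2] = 4 + 6 = 10, A[2][1] + B[1][2] = 2 + 4 = 6, A[2][2] + B[2][2] = -4 + 7 = 3) = 3 (attained at k = 2)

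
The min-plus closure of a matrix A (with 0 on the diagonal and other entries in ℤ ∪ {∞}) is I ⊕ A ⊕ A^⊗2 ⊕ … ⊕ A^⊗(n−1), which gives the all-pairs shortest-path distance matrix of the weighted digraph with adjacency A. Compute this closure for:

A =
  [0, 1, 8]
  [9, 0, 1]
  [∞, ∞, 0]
Closure =
  [0, 1, 2]
  [9, 0, 1]
  [∞, ∞, 0]

This is the Floyd-Warshall all-pairs shortest-path computation. For each intermediate vertex k = 0, 1, …, 2, update dist[i][j] ← min(dist[i][j], dist[i][k] + dist[k][j]). The final matrix gives, for each (i, j), the minimum total weight of any directed path from i to j (possibly empty when i = j).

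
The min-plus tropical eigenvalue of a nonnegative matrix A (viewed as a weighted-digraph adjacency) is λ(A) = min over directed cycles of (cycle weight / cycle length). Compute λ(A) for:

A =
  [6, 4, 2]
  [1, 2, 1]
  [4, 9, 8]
λ(A) = 2

Enumerate directed cycles and compute their means (weight / length). Sample:
  cycle 0 → 0: weight = 6, length = 1, mean = 6/1 ≈ 6.000
  cycle 1 → 1: weight = 2, length = 1, mean = 2/1 ≈ 2.000
  cycle 2 → 2: weight = 8, length = 1, mean = 8/1 ≈ 8.000
  cycle 0 → 1 → 0: weight = 5, length = 2, mean = 5/2 ≈ 2.500
  cycle 0 → 2 → 0: weight = 6, length = 2, mean = 6/2 ≈ 3.000
  cycle 1 → 0 → 1: weight = 5, length = 2, mean = 5/2 ≈ 2.500
Minimum mean = 2.000, attained e.g. along the cycle 1 → 1 with weight 2 and length 1. So λ(A) = 2/1 = 2.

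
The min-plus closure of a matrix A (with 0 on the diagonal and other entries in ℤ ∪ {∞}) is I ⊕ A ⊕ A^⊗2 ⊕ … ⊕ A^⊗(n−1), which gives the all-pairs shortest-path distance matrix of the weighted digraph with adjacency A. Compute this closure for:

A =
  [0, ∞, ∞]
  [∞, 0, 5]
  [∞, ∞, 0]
Closure =
  [0, ∞, ∞]
  [∞, 0, 5]
  [∞, ∞, 0]

This is the Floyd-Warshall all-pairs shortest-path computation. For each intermediate vertex k = 0, 1, …, 2, update dist[i][j] ← min(dist[i][j], dist[i][k] + dist[k][j]). The final matrix gives, for each (i, j), the minimum total weight of any directed path from i to j (possibly empty when i = j).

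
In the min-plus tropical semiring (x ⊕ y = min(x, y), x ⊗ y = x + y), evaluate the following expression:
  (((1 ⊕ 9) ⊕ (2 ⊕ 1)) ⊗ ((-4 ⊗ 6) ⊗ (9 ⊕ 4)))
(((1 ⊕ 9) ⊕ (2 ⊕ 1)) ⊗ ((-4 ⊗ 6) ⊗ (9 ⊕ 4))) = 7

Expand innermost to outermost. Recall ⊕ takes the minimum of its arguments and ⊗ takes their sum. Working out the expression (((1 ⊕ 9) ⊕ (2 ⊕ 1)) ⊗ ((-4 ⊗ 6) ⊗ (9 ⊕ 4))) gives 7.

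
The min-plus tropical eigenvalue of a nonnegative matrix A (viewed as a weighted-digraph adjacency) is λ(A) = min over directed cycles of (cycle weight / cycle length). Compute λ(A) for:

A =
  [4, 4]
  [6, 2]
λ(A) = 2

Enumerate directed cycles and compute their means (weight / length). Sample:
  cycle 0 → 0: weight = 4, length = 1, mean = 4/1 ≈ 4.000
  cycle 1 → 1: weight = 2, length = 1, mean = 2/1 ≈ 2.000
  cycle 0 → 1 → 0: weight = 10, length = 2, mean = 10/2 ≈ 5.000
  cycle 1 → 0 → 1: weight = 10, length = 2, mean = 10/2 ≈ 5.000
Minimum mean = 2.000, attained e.g. along the cycle 1 → 1 with weight 2 and length 1. So λ(A) = 2/1 = 2.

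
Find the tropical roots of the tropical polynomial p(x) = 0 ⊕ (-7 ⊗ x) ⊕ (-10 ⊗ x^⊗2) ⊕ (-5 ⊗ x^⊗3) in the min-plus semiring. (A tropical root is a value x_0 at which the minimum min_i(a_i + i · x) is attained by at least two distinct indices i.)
Roots: {-5, 3, 7}

Each tropical root is a break point of the lower envelope of the lines y = a_i + i · x (there are 4 lines, with slopes 0, 1, ..., 3). Only the lines that attain the minimum somewhere contribute to roots; other lines are dominated. Here the surviving (envelope) indices are i = 3, i = 2, i = 1, i = 0.
Intersections between consecutive envelope lines give the roots: for adjacent envelope indices i < j the intersection is x = (a_i − a_j) / (j − i). Reading off the sorted break points: {-5, 3, 7}.
Verification: at each break x_0, at least two indices attain the minimum of min_i(a_i + i · x_0).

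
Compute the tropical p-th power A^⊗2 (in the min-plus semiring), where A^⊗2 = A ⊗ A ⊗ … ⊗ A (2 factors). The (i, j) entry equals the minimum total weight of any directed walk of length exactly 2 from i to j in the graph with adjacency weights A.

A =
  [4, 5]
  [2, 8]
A^⊗2 =
  [7, 9]
  [6, 7]

Each entry (A^⊗2)_ij equals the minimum over all length-2 walks i = v_0 → v_1 → … → v_2 = j of Σ_t A[v_t][v_{t+1}]. For example, for (i, j) = (0, 1) we minimise over 2 possible intermediate vertex sequences; the minimum is 9, attained along the walk 0 → 0 → 1.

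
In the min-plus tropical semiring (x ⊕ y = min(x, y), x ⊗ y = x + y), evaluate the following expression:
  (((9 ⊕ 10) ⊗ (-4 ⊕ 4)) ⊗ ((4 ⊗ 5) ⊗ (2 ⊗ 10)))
(((9 ⊕ 10) ⊗ (-4 ⊕ 4)) ⊗ ((4 ⊗ 5) ⊗ (2 ⊗ 10))) = 26

Expand innermost to outermost. Recall ⊕ takes the minimum of its arguments and ⊗ takes their sum. Working out the expression (((9 ⊕ 10) ⊗ (-4 ⊕ 4)) ⊗ ((4 ⊗ 5) ⊗ (2 ⊗ 10))) gives 26.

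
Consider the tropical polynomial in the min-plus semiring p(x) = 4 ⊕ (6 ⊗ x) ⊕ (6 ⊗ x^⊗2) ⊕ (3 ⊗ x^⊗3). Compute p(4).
p(4) = 4

A tropical monomial a ⊗ x^⊗i evaluates to a + i · x. Evaluating each term at x = 4:
  Term 0 contributes 4 + 0 · 4 = 4
  Term 1 contributes 6 + 1 · 4 = 10
  Term 2 contributes 6 + 2 · 4 = 14
  Term 3 contributes 3 + 3 · 4 = 15
p(4) = ⊕ of these = min[4, 10, 14, 15] = 4.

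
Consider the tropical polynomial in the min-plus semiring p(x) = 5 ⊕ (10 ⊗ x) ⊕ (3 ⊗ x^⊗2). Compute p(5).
p(5) = 5

A tropical monomial a ⊗ x^⊗i evaluates to a + i · x. Evaluating each term at x = 5:
  Term 0 contributes 5 + 0 · 5 = 5
  Term 1 contributes 10 + 1 · 5 = 15
  Term 2 contributes 3 + 2 · 5 = 13
p(5) = ⊕ of these = min[5, 15, 13] = 5.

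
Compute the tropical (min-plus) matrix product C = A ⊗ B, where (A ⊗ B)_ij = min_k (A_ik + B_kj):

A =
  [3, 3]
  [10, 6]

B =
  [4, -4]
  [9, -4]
A ⊗ B =
  [7, -1]
  [14, 2]

Apply the min-plus product entry-by-entry:
  C[0][0] = min over k of (A[0][0] + B[0][0] = 3 + 4 = 7, A[0][1] + B[1][0] = 3 + 9 = 12) = 7 (attained at k = 0)
  C[0][1] = min over k of (A[0][0] + B[0][1] = 3 + -4 = -1, A[0][1] + B[1][1] = 3 + -4 = -1) = -1 (attained at k = 0)
  C[1][0] = min over k of (A[1][0] + B[0][0] = 10 + 4 = 14, A[1][1] + B[1][0] = 6 + 9 = 15) = 14 (attained at k = 0)
  C[1][1] = min over k of (A[1][0] + B[0][1] = 10 + -4 = 6, A[1][1] + B[1][1] = 6 + -4 = 2) = 2 (attained at k = 1)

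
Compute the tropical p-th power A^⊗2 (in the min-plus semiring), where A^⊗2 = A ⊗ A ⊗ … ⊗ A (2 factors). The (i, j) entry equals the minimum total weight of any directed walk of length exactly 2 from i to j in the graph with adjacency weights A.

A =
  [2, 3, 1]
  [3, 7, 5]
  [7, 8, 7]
A^⊗2 =
  [4, 5, 3]
  [5, 6, 4]
  [9, 10, 8]

Each entry (A^⊗2)_ij equals the minimum over all length-2 walks i = v_0 → v_1 → … → v_2 = j of Σ_t A[v_t][v_{t+1}]. For example, for (i, j) = (0, 2) we minimise over 3 possible intermediate vertex sequences; the minimum is 3, attained along the walk 0 → 0 → 2.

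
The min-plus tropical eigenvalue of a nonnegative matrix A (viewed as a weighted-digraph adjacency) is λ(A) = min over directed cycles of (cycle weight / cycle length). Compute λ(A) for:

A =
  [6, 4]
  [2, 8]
λ(A) = 3

Enumerate directed cycles and compute their means (weight / length). Sample:
  cycle 0 → 0: weight = 6, length = 1, mean = 6/1 ≈ 6.000
  cycle 1 → 1: weight = 8, length = 1, mean = 8/1 ≈ 8.000
  cycle 0 → 1 → 0: weight = 6, length = 2, mean = 6/2 ≈ 3.000
  cycle 1 → 0 → 1: weight = 6, length = 2, mean = 6/2 ≈ 3.000
Minimum mean = 3.000, attained e.g. along the cycle 0 → 1 → 0 with weight 6 and length 2. So λ(A) = 6/2 = 3.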